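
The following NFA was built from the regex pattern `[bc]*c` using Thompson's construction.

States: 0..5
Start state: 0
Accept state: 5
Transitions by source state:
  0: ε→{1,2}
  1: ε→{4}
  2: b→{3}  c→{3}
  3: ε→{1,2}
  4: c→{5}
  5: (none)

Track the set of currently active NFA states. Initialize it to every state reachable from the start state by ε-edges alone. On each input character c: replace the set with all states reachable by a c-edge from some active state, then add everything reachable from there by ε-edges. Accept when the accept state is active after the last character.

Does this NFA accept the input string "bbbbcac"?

S₀ = ε-closure({0}) = {0,1,2,4}
'b' @ 1: {1,2,3,4}
'b' @ 2: {1,2,3,4}
'b' @ 3: {1,2,3,4}
'b' @ 4: {1,2,3,4}
'c' @ 5: {1,2,3,4,5}  (accept∈set)
'a' @ 6: {}  — state set empty
rest 'c' ignored (set empty)
end set {} — state 5 not in

Answer: REJECT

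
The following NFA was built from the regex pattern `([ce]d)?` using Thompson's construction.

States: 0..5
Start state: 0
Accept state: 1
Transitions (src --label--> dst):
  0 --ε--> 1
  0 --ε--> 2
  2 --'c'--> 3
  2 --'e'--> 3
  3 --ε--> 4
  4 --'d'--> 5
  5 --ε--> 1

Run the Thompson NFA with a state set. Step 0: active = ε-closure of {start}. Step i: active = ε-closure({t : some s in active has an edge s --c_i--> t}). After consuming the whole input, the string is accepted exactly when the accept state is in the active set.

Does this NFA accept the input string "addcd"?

initial (ε-close {0}): {0,1,2}
'a' @ 1: {}  — state set empty
rest 'ddcd' ignored (set empty)
after full input: {}  (accept=1 not in)

Answer: REJECT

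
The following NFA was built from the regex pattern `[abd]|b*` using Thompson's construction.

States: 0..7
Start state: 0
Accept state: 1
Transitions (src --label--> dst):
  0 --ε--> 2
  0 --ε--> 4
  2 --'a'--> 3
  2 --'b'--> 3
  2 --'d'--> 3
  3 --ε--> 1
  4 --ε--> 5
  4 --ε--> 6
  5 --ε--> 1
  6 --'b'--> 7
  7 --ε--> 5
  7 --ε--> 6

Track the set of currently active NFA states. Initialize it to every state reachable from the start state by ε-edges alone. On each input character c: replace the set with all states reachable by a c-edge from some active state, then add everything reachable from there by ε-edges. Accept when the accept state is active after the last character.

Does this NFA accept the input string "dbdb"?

Answer: REJECT

Derivation:
start: ε-closure({0}) = {0,1,2,4,5,6}
'd' @ 1: {1,3}  (accept∈set)
'b' @ 2: {}  — no active states
rest 'db' ignored (set empty)
final: {}; accept 1 not in set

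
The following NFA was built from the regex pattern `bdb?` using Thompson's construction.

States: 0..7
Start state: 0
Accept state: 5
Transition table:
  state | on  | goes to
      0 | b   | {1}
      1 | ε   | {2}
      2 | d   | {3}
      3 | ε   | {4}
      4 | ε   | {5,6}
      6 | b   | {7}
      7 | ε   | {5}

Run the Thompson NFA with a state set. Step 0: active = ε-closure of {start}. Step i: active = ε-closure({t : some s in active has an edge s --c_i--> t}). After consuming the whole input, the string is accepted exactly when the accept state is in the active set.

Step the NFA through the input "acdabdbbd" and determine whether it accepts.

Answer: REJECT

Derivation:
initial (ε-close {0}): {0}
'a' @ 1: {}  — no active states
rest 'cdabdbbd' ignored (set empty)
end set {} — state 5 not in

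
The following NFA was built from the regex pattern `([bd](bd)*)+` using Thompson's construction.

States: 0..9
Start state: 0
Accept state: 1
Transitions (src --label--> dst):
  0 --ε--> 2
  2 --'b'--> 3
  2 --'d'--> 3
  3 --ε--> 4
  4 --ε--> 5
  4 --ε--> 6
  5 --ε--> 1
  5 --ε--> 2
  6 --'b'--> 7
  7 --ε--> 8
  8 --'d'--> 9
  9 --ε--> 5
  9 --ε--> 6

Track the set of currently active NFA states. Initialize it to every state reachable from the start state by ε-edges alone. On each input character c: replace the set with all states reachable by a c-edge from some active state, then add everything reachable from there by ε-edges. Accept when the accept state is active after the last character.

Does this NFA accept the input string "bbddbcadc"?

start: ε-closure({0}) = {0,2}
'b' @ 1: {1,2,3,4,5,6}  [accepting]
'b' @ 2: {1,2,3,4,5,6,7,8}  [accepting]
'd' @ 3: {1,2,3,4,5,6,9}  [accepting]
'd' @ 4: {1,2,3,4,5,6}  [accepting]
'b' @ 5: {1,2,3,4,5,6,7,8}  [accepting]
'c' @ 6: {}  — dead — no transitions
rest 'adc' ignored (set empty)
final: {}; accept 1 not in set

Answer: REJECT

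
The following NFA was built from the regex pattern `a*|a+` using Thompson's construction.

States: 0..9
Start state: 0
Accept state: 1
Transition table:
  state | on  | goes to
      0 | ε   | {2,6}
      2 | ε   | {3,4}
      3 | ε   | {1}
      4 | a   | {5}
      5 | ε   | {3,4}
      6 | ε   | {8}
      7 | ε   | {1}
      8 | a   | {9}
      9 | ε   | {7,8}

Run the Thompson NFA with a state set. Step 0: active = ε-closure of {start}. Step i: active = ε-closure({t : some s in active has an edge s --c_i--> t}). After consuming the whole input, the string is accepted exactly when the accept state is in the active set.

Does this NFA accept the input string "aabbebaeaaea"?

start: ε-closure({0}) = {0,1,2,3,4,6,8}
'a' @ 1: {1,3,4,5,7,8,9}  ✓accept
'a' @ 2: {1,3,4,5,7,8,9}  ✓accept
'b' @ 3: {}  — no active states
rest 'bebaeaaea' ignored (set empty)
after full input: {}  (accept=1 not in)

Answer: REJECT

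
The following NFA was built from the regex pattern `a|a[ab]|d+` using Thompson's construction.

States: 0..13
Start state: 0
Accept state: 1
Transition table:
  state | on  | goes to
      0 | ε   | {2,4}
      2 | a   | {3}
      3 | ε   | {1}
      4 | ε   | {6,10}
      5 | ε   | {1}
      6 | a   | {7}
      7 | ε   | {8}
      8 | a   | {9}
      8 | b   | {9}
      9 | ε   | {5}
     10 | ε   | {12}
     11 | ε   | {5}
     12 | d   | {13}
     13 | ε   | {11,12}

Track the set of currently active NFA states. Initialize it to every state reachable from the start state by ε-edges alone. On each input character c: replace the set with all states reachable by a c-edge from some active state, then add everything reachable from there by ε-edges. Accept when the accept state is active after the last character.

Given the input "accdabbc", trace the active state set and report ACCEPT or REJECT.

S₀ = ε-closure({0}) = {0,2,4,6,10,12}
'a' @ 1: {1,3,7,8}  [accepting]
'c' @ 2: {}  — dead — no transitions
rest 'cdabbc' ignored (set empty)
end set {} — state 1 not in

Answer: REJECT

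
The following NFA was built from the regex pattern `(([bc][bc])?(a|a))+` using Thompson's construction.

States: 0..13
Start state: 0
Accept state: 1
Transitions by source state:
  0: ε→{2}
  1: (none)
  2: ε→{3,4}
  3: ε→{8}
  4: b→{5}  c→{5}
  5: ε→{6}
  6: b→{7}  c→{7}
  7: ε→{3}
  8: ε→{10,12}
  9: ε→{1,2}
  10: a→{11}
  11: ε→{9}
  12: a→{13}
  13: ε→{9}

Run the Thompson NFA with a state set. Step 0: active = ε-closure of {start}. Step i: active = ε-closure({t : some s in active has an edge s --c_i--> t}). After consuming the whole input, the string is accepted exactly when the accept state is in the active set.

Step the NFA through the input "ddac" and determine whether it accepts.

initial (ε-close {0}): {0,2,3,4,8,10,12}
'd' @ 1: {}  — state set empty
rest 'dac' ignored (set empty)
after full input: {}  (accept=1 not in)

Answer: REJECT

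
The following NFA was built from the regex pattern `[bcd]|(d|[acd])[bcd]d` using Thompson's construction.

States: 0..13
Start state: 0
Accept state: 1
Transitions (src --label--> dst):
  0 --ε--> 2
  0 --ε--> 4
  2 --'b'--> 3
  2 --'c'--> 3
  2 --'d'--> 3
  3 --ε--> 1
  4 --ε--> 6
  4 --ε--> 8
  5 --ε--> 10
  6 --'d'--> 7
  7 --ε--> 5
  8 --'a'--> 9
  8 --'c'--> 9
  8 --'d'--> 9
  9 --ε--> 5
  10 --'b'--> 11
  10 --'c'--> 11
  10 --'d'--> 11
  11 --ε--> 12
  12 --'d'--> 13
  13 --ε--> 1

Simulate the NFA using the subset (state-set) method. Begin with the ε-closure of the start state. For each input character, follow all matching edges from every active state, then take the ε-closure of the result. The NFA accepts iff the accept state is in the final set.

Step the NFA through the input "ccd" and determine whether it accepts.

S₀ = ε-closure({0}) = {0,2,4,6,8}
'c' @ 1: {1,3,5,9,10}  (accept∈set)
'c' @ 2: {11,12}
'd' @ 3: {1,13}  (accept∈set)
final: {1,13}; accept 1 in set

Answer: ACCEPT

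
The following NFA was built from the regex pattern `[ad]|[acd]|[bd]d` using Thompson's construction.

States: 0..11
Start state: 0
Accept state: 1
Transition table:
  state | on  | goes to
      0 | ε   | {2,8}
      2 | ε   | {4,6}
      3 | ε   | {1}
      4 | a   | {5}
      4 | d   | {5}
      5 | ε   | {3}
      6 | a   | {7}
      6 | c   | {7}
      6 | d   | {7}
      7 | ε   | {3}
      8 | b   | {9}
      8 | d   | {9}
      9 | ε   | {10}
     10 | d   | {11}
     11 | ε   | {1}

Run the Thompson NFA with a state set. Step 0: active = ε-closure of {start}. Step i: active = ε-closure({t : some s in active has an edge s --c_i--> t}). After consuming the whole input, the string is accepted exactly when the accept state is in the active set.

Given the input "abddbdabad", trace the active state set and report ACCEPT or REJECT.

S₀ = ε-closure({0}) = {0,2,4,6,8}
'a' @ 1: {1,3,5,7}  [accepting]
'b' @ 2: {}  — no active states
rest 'ddbdabad' ignored (set empty)
after full input: {}  (accept=1 not in)

Answer: REJECT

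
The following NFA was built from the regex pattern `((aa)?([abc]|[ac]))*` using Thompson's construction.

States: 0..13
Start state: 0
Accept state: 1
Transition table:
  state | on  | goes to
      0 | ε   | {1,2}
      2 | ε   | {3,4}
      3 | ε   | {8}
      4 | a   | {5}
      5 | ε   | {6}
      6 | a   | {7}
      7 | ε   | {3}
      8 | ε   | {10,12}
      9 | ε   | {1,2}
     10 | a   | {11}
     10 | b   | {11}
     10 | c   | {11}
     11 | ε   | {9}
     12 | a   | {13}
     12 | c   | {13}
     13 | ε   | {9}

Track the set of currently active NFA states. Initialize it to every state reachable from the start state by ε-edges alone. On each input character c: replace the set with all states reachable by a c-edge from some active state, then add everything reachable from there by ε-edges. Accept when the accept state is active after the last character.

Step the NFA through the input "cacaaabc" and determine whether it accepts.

Answer: ACCEPT

Trace:
S₀ = ε-closure({0}) = {0,1,2,3,4,8,10,12}
'c' @ 1: {1,2,3,4,8,9,10,11,12,13}  ✓accept
'a' @ 2: {1,2,3,4,5,6,8,9,10,11,12,13}  ✓accept
'c' @ 3: {1,2,3,4,8,9,10,11,12,13}  ✓accept
'a' @ 4: {1,2,3,4,5,6,8,9,10,11,12,13}  ✓accept
'a' @ 5: {1,2,3,4,5,6,7,8,9,10,11,12,13}  ✓accept
'a' @ 6: {1,2,3,4,5,6,7,8,9,10,11,12,13}  ✓accept
'b' @ 7: {1,2,3,4,8,9,10,11,12}  ✓accept
'c' @ 8: {1,2,3,4,8,9,10,11,12,13}  ✓accept
after full input: {1,2,3,4,8,9,10,11,12,13}  (accept=1 in)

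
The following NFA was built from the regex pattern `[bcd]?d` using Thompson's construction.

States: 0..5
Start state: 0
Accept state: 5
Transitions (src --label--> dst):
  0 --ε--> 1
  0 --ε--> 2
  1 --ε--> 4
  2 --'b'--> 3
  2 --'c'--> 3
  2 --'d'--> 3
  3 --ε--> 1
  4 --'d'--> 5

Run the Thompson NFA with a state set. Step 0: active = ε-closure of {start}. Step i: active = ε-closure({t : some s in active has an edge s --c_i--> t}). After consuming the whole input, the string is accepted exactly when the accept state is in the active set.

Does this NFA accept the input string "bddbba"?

Answer: REJECT

Steps:
S₀ = ε-closure({0}) = {0,1,2,4}
'b' @ 1: {1,3,4}
'd' @ 2: {5}  ✓accept
'd' @ 3: {}  — no active states
rest 'bba' ignored (set empty)
after full input: {}  (accept=5 not in)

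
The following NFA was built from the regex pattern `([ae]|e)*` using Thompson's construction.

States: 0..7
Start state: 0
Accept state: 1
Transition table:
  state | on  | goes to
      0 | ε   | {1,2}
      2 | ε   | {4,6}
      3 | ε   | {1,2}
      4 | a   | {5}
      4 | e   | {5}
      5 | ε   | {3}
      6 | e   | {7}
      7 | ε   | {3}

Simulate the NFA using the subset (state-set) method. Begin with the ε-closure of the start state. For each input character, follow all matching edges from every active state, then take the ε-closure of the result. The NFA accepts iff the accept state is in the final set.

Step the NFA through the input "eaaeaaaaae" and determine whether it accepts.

start: ε-closure({0}) = {0,1,2,4,6}
'e' @ 1: {1,2,3,4,5,6,7}  ✓accept
'a' @ 2: {1,2,3,4,5,6}  ✓accept
'a' @ 3: {1,2,3,4,5,6}  ✓accept
'e' @ 4: {1,2,3,4,5,6,7}  ✓accept
'a' @ 5: {1,2,3,4,5,6}  ✓accept
'a' @ 6: {1,2,3,4,5,6}  ✓accept
'a' @ 7: {1,2,3,4,5,6}  ✓accept
'a' @ 8: {1,2,3,4,5,6}  ✓accept
'a' @ 9: {1,2,3,4,5,6}  ✓accept
'e' @ 10: {1,2,3,4,5,6,7}  ✓accept
final: {1,2,3,4,5,6,7}; accept 1 in set

Answer: ACCEPT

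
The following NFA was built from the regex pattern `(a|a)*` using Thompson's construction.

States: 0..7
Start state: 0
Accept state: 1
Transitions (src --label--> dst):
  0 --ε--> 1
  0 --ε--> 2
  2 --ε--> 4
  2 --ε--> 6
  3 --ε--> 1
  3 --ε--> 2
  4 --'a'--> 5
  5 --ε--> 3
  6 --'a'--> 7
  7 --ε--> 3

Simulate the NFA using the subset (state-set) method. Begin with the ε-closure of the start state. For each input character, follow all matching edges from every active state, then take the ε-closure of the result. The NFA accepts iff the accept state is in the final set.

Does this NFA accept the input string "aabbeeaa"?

Answer: REJECT

Derivation:
start: ε-closure({0}) = {0,1,2,4,6}
'a' @ 1: {1,2,3,4,5,6,7}  ✓accept
'a' @ 2: {1,2,3,4,5,6,7}  ✓accept
'b' @ 3: {}  — state set empty
rest 'beeaa' ignored (set empty)
end set {} — state 1 not in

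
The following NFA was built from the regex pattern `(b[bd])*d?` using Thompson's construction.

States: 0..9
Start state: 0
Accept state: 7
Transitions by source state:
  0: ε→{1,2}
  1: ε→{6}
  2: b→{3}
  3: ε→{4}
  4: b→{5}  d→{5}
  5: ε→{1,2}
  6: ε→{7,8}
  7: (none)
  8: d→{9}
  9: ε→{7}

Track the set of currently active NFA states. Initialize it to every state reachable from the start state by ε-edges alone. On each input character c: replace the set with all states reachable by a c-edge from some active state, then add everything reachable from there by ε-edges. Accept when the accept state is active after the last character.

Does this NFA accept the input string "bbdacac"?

S₀ = ε-closure({0}) = {0,1,2,6,7,8}
'b' @ 1: {3,4}
'b' @ 2: {1,2,5,6,7,8}  [accepting]
'd' @ 3: {7,9}  [accepting]
'a' @ 4: {}  — no active states
rest 'cac' ignored (set empty)
end set {} — state 7 not in

Answer: REJECT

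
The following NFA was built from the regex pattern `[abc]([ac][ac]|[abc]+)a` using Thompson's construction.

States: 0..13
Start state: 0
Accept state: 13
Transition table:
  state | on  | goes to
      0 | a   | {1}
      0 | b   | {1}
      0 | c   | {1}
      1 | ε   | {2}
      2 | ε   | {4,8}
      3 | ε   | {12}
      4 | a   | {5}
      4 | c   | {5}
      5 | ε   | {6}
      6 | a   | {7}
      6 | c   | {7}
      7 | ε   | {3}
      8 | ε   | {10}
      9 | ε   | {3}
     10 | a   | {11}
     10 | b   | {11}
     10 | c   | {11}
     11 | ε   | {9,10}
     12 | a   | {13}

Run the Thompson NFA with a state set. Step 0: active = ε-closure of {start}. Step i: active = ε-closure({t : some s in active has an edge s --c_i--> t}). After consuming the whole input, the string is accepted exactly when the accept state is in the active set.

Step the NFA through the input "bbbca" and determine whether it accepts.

Answer: ACCEPT

Trace:
S₀ = ε-closure({0}) = {0}
'b' @ 1: {1,2,4,8,10}
'b' @ 2: {3,9,10,11,12}
'b' @ 3: {3,9,10,11,12}
'c' @ 4: {3,9,10,11,12}
'a' @ 5: {3,9,10,11,12,13}  ✓accept
after full input: {3,9,10,11,12,13}  (accept=13 in)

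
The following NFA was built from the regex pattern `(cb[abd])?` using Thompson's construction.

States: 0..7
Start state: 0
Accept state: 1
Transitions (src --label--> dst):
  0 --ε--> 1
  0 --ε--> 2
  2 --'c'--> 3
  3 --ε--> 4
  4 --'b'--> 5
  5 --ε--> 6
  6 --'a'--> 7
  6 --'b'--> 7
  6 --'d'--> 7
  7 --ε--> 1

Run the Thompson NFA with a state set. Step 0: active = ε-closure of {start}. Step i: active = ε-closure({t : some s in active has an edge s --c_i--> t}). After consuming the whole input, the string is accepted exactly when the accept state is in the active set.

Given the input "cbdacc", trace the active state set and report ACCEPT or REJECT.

Answer: REJECT

Trace:
initial (ε-close {0}): {0,1,2}
'c' @ 1: {3,4}
'b' @ 2: {5,6}
'd' @ 3: {1,7}  (accept∈set)
'a' @ 4: {}  — no active states
rest 'cc' ignored (set empty)
final: {}; accept 1 not in set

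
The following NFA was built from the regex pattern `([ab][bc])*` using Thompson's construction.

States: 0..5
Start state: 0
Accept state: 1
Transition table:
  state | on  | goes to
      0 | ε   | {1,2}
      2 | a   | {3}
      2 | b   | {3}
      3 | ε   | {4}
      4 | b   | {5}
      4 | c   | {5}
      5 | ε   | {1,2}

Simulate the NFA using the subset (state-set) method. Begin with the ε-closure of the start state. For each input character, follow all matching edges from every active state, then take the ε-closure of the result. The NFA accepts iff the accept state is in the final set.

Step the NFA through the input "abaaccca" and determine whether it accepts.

initial (ε-close {0}): {0,1,2}
'a' @ 1: {3,4}
'b' @ 2: {1,2,5}  (accept∈set)
'a' @ 3: {3,4}
'a' @ 4: {}  — no active states
rest 'ccca' ignored (set empty)
final: {}; accept 1 not in set

Answer: REJECT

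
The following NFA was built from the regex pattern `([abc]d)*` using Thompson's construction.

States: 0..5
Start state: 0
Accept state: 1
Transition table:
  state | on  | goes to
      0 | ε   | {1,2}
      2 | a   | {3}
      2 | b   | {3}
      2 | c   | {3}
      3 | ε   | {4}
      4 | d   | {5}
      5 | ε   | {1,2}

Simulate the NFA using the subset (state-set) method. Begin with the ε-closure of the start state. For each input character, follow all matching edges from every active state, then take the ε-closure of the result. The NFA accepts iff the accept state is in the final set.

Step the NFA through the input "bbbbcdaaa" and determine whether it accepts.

S₀ = ε-closure({0}) = {0,1,2}
'b' @ 1: {3,4}
'b' @ 2: {}  — state set empty
rest 'bbcdaaa' ignored (set empty)
after full input: {}  (accept=1 not in)

Answer: REJECT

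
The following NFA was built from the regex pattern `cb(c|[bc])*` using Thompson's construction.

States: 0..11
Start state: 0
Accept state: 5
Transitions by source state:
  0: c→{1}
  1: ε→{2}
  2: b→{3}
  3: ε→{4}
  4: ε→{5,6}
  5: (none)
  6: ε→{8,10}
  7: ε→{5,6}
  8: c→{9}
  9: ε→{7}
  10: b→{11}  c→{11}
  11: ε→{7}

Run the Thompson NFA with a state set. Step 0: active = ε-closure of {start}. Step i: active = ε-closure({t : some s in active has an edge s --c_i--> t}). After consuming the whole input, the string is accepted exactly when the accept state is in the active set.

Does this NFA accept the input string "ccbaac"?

Answer: REJECT

Steps:
initial (ε-close {0}): {0}
'c' @ 1: {1,2}
'c' @ 2: {}  — no active states
rest 'baac' ignored (set empty)
end set {} — state 5 not in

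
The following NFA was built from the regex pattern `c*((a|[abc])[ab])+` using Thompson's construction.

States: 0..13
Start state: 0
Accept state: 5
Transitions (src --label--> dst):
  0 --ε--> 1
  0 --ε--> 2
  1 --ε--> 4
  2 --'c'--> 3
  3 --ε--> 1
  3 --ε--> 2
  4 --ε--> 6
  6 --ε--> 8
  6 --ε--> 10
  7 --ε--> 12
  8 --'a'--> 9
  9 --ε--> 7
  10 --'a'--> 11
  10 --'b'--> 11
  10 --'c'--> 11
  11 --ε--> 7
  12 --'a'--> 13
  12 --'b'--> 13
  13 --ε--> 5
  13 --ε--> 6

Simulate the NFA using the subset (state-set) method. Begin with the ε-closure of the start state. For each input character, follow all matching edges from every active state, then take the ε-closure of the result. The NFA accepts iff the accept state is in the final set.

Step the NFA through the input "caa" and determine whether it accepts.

S₀ = ε-closure({0}) = {0,1,2,4,6,8,10}
'c' @ 1: {1,2,3,4,6,7,8,10,11,12}
'a' @ 2: {5,6,7,8,9,10,11,12,13}  [accepting]
'a' @ 3: {5,6,7,8,9,10,11,12,13}  [accepting]
after full input: {5,6,7,8,9,10,11,12,13}  (accept=5 in)

Answer: ACCEPT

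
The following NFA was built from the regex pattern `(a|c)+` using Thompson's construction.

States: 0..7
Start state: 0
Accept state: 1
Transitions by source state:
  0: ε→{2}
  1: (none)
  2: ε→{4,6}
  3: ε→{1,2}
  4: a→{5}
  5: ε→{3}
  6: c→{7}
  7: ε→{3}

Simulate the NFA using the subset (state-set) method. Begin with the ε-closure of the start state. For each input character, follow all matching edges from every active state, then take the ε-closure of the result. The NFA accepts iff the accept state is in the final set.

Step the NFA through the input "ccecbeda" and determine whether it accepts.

Answer: REJECT

Steps:
S₀ = ε-closure({0}) = {0,2,4,6}
'c' @ 1: {1,2,3,4,6,7}  ✓accept
'c' @ 2: {1,2,3,4,6,7}  ✓accept
'e' @ 3: {}  — dead — no transitions
rest 'cbeda' ignored (set empty)
after full input: {}  (accept=1 not in)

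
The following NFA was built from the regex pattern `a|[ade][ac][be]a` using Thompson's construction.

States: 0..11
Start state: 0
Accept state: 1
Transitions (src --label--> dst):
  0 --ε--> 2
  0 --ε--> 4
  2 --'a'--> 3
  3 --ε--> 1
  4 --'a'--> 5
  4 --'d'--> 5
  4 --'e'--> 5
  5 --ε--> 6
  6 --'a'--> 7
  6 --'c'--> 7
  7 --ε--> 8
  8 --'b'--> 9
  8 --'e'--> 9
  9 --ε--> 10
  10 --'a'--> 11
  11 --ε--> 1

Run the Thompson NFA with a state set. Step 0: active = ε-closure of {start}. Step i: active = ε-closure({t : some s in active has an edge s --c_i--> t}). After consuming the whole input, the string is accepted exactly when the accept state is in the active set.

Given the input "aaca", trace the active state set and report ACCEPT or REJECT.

Answer: REJECT

Derivation:
start: ε-closure({0}) = {0,2,4}
'a' @ 1: {1,3,5,6}  [accepting]
'a' @ 2: {7,8}
'c' @ 3: {}  — no active states
rest 'a' ignored (set empty)
final: {}; accept 1 not in set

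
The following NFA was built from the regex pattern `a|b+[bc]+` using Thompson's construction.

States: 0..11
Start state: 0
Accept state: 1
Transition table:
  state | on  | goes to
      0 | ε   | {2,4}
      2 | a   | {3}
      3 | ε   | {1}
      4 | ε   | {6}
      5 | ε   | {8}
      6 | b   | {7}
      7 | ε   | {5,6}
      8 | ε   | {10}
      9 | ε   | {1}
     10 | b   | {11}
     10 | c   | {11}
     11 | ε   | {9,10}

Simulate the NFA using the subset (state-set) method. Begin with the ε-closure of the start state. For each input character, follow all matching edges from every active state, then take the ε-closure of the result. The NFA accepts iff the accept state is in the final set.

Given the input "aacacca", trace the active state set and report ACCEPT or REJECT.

start: ε-closure({0}) = {0,2,4,6}
'a' @ 1: {1,3}  ✓accept
'a' @ 2: {}  — state set empty
rest 'cacca' ignored (set empty)
end set {} — state 1 not in

Answer: REJECT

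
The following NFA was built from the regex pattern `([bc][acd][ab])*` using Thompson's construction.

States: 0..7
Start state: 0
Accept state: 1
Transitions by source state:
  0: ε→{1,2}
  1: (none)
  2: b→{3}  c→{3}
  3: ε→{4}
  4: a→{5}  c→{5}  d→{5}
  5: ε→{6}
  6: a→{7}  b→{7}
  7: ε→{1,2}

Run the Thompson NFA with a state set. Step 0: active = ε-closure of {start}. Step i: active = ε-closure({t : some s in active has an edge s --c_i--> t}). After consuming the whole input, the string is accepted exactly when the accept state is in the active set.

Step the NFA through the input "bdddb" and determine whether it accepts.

Answer: REJECT

Trace:
start: ε-closure({0}) = {0,1,2}
'b' @ 1: {3,4}
'd' @ 2: {5,6}
'd' @ 3: {}  — dead — no transitions
rest 'db' ignored (set empty)
after full input: {}  (accept=1 not in)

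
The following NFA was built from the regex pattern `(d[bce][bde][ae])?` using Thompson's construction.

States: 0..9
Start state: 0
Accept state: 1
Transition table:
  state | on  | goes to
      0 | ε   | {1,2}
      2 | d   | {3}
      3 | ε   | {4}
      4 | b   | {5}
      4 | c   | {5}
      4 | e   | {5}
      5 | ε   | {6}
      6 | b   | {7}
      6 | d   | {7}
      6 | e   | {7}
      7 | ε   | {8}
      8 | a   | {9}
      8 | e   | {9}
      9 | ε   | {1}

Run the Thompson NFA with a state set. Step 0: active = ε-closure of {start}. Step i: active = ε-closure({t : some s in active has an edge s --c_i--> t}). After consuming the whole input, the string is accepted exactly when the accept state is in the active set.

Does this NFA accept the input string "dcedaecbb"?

start: ε-closure({0}) = {0,1,2}
'd' @ 1: {3,4}
'c' @ 2: {5,6}
'e' @ 3: {7,8}
'd' @ 4: {}  — state set empty
rest 'aecbb' ignored (set empty)
end set {} — state 1 not in

Answer: REJECT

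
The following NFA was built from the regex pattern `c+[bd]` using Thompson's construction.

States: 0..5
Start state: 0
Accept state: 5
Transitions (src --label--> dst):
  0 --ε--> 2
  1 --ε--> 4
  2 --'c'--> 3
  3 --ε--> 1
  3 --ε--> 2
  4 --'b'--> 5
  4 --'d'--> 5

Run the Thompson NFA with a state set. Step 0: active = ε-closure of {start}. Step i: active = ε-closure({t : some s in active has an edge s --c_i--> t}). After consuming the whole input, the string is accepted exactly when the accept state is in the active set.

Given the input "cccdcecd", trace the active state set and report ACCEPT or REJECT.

S₀ = ε-closure({0}) = {0,2}
'c' @ 1: {1,2,3,4}
'c' @ 2: {1,2,3,4}
'c' @ 3: {1,2,3,4}
'd' @ 4: {5}  [accepting]
'c' @ 5: {}  — state set empty
rest 'ecd' ignored (set empty)
end set {} — state 5 not in

Answer: REJECT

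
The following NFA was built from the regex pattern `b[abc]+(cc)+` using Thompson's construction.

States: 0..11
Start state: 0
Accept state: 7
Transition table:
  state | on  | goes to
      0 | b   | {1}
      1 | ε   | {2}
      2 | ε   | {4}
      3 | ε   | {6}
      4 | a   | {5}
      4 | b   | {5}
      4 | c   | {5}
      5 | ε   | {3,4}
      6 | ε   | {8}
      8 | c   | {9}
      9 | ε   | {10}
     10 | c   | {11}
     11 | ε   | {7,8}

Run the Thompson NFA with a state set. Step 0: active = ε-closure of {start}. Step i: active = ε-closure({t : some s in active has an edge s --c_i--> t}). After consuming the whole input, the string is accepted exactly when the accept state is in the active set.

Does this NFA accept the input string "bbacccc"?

Answer: ACCEPT

Trace:
S₀ = ε-closure({0}) = {0}
'b' @ 1: {1,2,4}
'b' @ 2: {3,4,5,6,8}
'a' @ 3: {3,4,5,6,8}
'c' @ 4: {3,4,5,6,8,9,10}
'c' @ 5: {3,4,5,6,7,8,9,10,11}  [accepting]
'c' @ 6: {3,4,5,6,7,8,9,10,11}  [accepting]
'c' @ 7: {3,4,5,6,7,8,9,10,11}  [accepting]
after full input: {3,4,5,6,7,8,9,10,11}  (accept=7 in)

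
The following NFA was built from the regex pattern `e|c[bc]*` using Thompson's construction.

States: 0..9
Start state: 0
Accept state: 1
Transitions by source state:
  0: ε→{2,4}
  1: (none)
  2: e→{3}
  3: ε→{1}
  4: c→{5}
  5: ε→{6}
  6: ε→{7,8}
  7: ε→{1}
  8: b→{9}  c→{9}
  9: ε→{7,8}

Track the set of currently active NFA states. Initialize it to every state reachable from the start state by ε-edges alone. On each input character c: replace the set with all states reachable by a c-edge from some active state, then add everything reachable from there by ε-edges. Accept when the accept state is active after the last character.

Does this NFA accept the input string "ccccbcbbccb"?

Answer: ACCEPT

Steps:
S₀ = ε-closure({0}) = {0,2,4}
'c' @ 1: {1,5,6,7,8}  [accepting]
'c' @ 2: {1,7,8,9}  [accepting]
'c' @ 3: {1,7,8,9}  [accepting]
'c' @ 4: {1,7,8,9}  [accepting]
'b' @ 5: {1,7,8,9}  [accepting]
'c' @ 6: {1,7,8,9}  [accepting]
'b' @ 7: {1,7,8,9}  [accepting]
'b' @ 8: {1,7,8,9}  [accepting]
'c' @ 9: {1,7,8,9}  [accepting]
'c' @ 10: {1,7,8,9}  [accepting]
'b' @ 11: {1,7,8,9}  [accepting]
end set {1,7,8,9} — state 1 in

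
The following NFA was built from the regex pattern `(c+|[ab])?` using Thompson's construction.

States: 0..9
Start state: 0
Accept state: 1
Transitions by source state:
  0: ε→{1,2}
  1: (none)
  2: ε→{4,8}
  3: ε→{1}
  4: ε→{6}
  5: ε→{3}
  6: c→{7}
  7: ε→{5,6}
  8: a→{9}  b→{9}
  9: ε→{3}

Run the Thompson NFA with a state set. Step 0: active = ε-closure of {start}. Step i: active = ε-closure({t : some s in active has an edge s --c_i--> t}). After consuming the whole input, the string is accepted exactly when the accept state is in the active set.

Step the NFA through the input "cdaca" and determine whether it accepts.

initial (ε-close {0}): {0,1,2,4,6,8}
'c' @ 1: {1,3,5,6,7}  (accept∈set)
'd' @ 2: {}  — no active states
rest 'aca' ignored (set empty)
final: {}; accept 1 not in set

Answer: REJECT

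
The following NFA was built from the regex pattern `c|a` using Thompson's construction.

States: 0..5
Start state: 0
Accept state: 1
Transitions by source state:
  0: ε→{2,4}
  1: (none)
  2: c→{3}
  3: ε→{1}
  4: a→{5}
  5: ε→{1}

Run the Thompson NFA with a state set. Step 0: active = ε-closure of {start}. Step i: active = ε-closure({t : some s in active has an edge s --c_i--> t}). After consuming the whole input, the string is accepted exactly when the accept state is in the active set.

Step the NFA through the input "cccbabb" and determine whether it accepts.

S₀ = ε-closure({0}) = {0,2,4}
'c' @ 1: {1,3}  ✓accept
'c' @ 2: {}  — no active states
rest 'cbabb' ignored (set empty)
final: {}; accept 1 not in set

Answer: REJECT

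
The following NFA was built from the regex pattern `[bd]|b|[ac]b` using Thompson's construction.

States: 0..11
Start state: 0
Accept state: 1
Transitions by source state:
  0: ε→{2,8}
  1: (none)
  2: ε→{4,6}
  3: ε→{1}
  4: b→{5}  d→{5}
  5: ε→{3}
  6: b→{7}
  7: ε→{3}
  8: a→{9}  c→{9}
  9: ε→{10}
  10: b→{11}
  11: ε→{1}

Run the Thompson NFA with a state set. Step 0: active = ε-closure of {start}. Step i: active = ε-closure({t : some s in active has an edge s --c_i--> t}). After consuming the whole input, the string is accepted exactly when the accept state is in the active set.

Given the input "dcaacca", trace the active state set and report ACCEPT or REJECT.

initial (ε-close {0}): {0,2,4,6,8}
'd' @ 1: {1,3,5}  (accept∈set)
'c' @ 2: {}  — dead — no transitions
rest 'aacca' ignored (set empty)
after full input: {}  (accept=1 not in)

Answer: REJECT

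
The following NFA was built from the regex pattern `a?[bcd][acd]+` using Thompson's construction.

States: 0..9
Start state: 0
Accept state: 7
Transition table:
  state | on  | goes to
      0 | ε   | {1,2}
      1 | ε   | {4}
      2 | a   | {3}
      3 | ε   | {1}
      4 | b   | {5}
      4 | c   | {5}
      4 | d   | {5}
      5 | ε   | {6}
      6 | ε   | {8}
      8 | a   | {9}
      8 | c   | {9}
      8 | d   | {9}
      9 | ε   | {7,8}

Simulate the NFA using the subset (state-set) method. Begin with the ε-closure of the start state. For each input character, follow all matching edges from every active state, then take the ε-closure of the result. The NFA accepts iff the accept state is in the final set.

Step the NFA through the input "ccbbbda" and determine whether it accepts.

initial (ε-close {0}): {0,1,2,4}
'c' @ 1: {5,6,8}
'c' @ 2: {7,8,9}  ✓accept
'b' @ 3: {}  — state set empty
rest 'bbda' ignored (set empty)
end set {} — state 7 not in

Answer: REJECT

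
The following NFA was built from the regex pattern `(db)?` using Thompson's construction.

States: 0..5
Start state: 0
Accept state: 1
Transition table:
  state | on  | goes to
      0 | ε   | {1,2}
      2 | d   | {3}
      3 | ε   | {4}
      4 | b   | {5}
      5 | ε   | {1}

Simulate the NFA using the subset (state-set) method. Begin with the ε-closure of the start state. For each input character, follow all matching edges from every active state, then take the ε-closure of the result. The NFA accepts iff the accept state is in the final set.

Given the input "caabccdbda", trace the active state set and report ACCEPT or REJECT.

initial (ε-close {0}): {0,1,2}
'c' @ 1: {}  — dead — no transitions
rest 'aabccdbda' ignored (set empty)
after full input: {}  (accept=1 not in)

Answer: REJECT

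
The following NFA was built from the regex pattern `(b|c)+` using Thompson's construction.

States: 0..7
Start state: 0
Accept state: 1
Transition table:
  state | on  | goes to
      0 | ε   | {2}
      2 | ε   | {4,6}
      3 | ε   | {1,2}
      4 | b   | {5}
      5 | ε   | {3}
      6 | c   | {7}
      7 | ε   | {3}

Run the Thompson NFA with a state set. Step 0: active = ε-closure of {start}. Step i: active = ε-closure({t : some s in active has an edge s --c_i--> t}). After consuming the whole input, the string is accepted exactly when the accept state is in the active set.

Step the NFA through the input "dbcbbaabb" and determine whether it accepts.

Answer: REJECT

Derivation:
S₀ = ε-closure({0}) = {0,2,4,6}
'd' @ 1: {}  — dead — no transitions
rest 'bcbbaabb' ignored (set empty)
end set {} — state 1 not in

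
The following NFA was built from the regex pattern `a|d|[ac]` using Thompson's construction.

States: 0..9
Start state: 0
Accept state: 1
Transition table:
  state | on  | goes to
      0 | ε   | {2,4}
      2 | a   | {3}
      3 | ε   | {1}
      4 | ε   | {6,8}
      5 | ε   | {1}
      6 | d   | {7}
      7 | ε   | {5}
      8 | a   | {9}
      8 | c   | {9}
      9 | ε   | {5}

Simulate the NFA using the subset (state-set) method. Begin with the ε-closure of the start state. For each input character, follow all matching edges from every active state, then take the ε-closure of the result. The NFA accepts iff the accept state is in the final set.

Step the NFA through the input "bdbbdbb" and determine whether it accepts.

start: ε-closure({0}) = {0,2,4,6,8}
'b' @ 1: {}  — dead — no transitions
rest 'dbbdbb' ignored (set empty)
final: {}; accept 1 not in set

Answer: REJECT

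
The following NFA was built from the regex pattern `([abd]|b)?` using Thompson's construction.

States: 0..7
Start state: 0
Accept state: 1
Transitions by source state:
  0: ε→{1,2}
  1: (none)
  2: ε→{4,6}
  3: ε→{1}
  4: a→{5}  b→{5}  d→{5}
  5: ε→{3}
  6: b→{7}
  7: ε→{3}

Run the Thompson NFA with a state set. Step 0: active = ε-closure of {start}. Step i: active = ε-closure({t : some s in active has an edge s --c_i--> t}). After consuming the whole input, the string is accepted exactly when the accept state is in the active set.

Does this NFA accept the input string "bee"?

S₀ = ε-closure({0}) = {0,1,2,4,6}
'b' @ 1: {1,3,5,7}  [accepting]
'e' @ 2: {}  — no active states
rest 'e' ignored (set empty)
after full input: {}  (accept=1 not in)

Answer: REJECT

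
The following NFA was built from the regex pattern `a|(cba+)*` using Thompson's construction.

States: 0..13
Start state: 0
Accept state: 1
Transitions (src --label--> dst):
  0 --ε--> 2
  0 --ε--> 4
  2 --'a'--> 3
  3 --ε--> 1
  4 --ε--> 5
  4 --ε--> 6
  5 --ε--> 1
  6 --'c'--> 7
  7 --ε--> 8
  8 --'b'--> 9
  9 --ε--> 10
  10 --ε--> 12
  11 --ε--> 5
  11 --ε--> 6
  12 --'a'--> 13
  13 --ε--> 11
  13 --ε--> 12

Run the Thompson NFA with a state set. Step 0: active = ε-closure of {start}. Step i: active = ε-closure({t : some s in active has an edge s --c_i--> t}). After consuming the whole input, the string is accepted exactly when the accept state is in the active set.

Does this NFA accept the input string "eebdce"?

initial (ε-close {0}): {0,1,2,4,5,6}
'e' @ 1: {}  — no active states
rest 'ebdce' ignored (set empty)
end set {} — state 1 not in

Answer: REJECT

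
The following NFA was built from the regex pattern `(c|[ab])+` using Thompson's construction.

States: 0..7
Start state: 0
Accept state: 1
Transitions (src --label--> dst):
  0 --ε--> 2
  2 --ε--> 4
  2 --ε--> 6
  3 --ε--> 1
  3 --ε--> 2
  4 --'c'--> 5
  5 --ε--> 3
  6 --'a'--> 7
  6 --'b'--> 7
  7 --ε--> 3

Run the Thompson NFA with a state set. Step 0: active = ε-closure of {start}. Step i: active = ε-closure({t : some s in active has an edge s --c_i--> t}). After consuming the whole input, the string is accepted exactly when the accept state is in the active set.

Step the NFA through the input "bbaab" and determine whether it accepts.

start: ε-closure({0}) = {0,2,4,6}
'b' @ 1: {1,2,3,4,6,7}  ✓accept
'b' @ 2: {1,2,3,4,6,7}  ✓accept
'a' @ 3: {1,2,3,4,6,7}  ✓accept
'a' @ 4: {1,2,3,4,6,7}  ✓accept
'b' @ 5: {1,2,3,4,6,7}  ✓accept
after full input: {1,2,3,4,6,7}  (accept=1 in)

Answer: ACCEPT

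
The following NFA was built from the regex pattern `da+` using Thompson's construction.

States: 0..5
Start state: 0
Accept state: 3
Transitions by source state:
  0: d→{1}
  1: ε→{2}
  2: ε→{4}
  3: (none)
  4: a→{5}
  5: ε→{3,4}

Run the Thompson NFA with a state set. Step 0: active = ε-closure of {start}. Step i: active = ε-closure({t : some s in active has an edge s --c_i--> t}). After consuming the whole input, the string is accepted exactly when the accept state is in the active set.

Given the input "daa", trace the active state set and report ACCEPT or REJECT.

Answer: ACCEPT

Trace:
S₀ = ε-closure({0}) = {0}
'd' @ 1: {1,2,4}
'a' @ 2: {3,4,5}  [accepting]
'a' @ 3: {3,4,5}  [accepting]
end set {3,4,5} — state 3 in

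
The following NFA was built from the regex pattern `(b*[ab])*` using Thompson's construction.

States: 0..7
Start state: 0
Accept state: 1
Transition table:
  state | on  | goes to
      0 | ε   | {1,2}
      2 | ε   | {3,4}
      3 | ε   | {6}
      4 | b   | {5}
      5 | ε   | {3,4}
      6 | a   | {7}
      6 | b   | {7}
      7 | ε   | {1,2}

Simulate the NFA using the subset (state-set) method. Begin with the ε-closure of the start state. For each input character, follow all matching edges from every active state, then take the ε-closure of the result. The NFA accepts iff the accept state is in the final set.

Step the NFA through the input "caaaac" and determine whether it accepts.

Answer: REJECT

Derivation:
S₀ = ε-closure({0}) = {0,1,2,3,4,6}
'c' @ 1: {}  — state set empty
rest 'aaaac' ignored (set empty)
after full input: {}  (accept=1 not in)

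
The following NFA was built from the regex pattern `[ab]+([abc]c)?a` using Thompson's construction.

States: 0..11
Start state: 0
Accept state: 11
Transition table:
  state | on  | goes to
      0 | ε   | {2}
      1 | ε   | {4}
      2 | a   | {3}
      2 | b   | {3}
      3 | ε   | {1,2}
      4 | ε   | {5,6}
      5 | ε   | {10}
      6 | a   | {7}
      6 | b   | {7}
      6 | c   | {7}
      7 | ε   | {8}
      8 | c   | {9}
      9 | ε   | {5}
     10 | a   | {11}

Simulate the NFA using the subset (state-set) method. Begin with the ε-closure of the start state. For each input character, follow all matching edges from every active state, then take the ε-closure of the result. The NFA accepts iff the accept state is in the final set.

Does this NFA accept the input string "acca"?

Answer: ACCEPT

Trace:
start: ε-closure({0}) = {0,2}
'a' @ 1: {1,2,3,4,5,6,10}
'c' @ 2: {7,8}
'c' @ 3: {5,9,10}
'a' @ 4: {11}  ✓accept
after full input: {11}  (accept=11 in)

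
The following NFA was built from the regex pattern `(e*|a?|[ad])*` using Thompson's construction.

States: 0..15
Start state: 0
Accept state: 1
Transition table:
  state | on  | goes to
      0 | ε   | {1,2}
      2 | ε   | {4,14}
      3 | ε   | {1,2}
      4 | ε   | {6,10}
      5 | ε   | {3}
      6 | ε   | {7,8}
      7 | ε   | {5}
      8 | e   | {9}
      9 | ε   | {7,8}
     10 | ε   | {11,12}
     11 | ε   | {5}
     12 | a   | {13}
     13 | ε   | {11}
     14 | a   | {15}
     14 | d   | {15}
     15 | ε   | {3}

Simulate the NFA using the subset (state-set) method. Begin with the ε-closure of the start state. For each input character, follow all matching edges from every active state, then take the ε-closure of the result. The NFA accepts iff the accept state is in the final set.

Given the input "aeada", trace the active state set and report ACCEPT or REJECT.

Answer: ACCEPT

Steps:
S₀ = ε-closure({0}) = {0,1,2,3,4,5,6,7,8,10,11,12,14}
'a' @ 1: {1,2,3,4,5,6,7,8,10,11,12,13,14,15}  (accept∈set)
'e' @ 2: {1,2,3,4,5,6,7,8,9,10,11,12,14}  (accept∈set)
'a' @ 3: {1,2,3,4,5,6,7,8,10,11,12,13,14,15}  (accept∈set)
'd' @ 4: {1,2,3,4,5,6,7,8,10,11,12,14,15}  (accept∈set)
'a' @ 5: {1,2,3,4,5,6,7,8,10,11,12,13,14,15}  (accept∈set)
final: {1,2,3,4,5,6,7,8,10,11,12,13,14,15}; accept 1 in set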